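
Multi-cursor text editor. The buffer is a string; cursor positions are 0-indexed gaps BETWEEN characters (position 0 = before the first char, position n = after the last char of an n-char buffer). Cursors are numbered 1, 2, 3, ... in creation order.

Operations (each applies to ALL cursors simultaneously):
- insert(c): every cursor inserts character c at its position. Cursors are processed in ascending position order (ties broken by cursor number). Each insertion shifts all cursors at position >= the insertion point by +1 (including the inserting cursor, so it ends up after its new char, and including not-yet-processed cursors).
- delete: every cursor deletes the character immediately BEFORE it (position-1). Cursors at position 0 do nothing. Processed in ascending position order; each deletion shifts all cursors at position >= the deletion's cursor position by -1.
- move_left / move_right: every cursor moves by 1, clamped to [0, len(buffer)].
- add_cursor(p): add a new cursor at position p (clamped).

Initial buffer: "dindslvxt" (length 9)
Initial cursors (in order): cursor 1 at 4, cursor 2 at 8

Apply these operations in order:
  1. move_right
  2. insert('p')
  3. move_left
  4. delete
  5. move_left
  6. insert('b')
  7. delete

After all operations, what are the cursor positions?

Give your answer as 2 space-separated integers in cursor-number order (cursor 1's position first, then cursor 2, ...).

After op 1 (move_right): buffer="dindslvxt" (len 9), cursors c1@5 c2@9, authorship .........
After op 2 (insert('p')): buffer="dindsplvxtp" (len 11), cursors c1@6 c2@11, authorship .....1....2
After op 3 (move_left): buffer="dindsplvxtp" (len 11), cursors c1@5 c2@10, authorship .....1....2
After op 4 (delete): buffer="dindplvxp" (len 9), cursors c1@4 c2@8, authorship ....1...2
After op 5 (move_left): buffer="dindplvxp" (len 9), cursors c1@3 c2@7, authorship ....1...2
After op 6 (insert('b')): buffer="dinbdplvbxp" (len 11), cursors c1@4 c2@9, authorship ...1.1..2.2
After op 7 (delete): buffer="dindplvxp" (len 9), cursors c1@3 c2@7, authorship ....1...2

Answer: 3 7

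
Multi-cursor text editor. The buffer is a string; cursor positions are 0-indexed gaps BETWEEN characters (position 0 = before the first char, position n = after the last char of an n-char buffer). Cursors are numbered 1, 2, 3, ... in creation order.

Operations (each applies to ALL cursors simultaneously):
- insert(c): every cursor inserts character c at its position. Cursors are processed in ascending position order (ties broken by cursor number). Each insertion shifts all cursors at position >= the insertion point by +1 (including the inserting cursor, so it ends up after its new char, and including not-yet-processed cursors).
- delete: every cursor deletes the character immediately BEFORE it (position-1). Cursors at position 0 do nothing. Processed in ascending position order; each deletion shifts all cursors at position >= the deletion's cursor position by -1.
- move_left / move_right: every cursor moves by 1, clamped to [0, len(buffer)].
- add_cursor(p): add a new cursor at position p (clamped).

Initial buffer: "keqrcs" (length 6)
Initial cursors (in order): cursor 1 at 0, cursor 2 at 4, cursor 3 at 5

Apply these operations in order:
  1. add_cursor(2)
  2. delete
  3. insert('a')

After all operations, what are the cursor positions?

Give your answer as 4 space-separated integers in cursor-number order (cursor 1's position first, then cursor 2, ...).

Answer: 1 6 6 3

Derivation:
After op 1 (add_cursor(2)): buffer="keqrcs" (len 6), cursors c1@0 c4@2 c2@4 c3@5, authorship ......
After op 2 (delete): buffer="kqs" (len 3), cursors c1@0 c4@1 c2@2 c3@2, authorship ...
After op 3 (insert('a')): buffer="akaqaas" (len 7), cursors c1@1 c4@3 c2@6 c3@6, authorship 1.4.23.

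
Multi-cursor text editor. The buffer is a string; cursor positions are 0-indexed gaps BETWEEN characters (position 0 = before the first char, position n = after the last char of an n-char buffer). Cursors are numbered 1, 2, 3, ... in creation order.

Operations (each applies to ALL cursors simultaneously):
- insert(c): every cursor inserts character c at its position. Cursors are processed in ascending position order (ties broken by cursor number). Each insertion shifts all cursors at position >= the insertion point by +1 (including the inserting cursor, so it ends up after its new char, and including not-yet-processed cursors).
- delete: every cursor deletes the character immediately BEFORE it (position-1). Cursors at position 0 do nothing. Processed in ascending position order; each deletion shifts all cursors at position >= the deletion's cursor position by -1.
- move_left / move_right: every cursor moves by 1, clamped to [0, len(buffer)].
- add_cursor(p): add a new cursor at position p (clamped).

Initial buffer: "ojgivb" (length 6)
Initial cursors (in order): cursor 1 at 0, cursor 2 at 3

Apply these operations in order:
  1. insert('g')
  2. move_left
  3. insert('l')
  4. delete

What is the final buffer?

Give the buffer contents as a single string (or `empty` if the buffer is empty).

After op 1 (insert('g')): buffer="gojggivb" (len 8), cursors c1@1 c2@5, authorship 1...2...
After op 2 (move_left): buffer="gojggivb" (len 8), cursors c1@0 c2@4, authorship 1...2...
After op 3 (insert('l')): buffer="lgojglgivb" (len 10), cursors c1@1 c2@6, authorship 11...22...
After op 4 (delete): buffer="gojggivb" (len 8), cursors c1@0 c2@4, authorship 1...2...

Answer: gojggivb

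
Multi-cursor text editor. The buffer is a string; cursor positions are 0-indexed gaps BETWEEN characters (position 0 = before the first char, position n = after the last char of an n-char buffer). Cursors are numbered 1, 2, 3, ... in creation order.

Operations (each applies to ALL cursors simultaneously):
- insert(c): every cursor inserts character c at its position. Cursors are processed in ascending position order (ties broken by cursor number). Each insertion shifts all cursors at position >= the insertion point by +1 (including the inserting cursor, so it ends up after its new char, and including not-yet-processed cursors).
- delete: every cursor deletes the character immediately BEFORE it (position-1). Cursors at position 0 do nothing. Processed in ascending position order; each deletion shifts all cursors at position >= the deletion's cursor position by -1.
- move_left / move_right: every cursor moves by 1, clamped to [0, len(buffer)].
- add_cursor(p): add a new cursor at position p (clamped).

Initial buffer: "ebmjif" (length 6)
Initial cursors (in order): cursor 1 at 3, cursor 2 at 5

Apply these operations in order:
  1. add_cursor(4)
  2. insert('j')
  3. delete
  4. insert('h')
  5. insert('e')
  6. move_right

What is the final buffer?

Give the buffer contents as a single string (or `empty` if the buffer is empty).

After op 1 (add_cursor(4)): buffer="ebmjif" (len 6), cursors c1@3 c3@4 c2@5, authorship ......
After op 2 (insert('j')): buffer="ebmjjjijf" (len 9), cursors c1@4 c3@6 c2@8, authorship ...1.3.2.
After op 3 (delete): buffer="ebmjif" (len 6), cursors c1@3 c3@4 c2@5, authorship ......
After op 4 (insert('h')): buffer="ebmhjhihf" (len 9), cursors c1@4 c3@6 c2@8, authorship ...1.3.2.
After op 5 (insert('e')): buffer="ebmhejheihef" (len 12), cursors c1@5 c3@8 c2@11, authorship ...11.33.22.
After op 6 (move_right): buffer="ebmhejheihef" (len 12), cursors c1@6 c3@9 c2@12, authorship ...11.33.22.

Answer: ebmhejheihef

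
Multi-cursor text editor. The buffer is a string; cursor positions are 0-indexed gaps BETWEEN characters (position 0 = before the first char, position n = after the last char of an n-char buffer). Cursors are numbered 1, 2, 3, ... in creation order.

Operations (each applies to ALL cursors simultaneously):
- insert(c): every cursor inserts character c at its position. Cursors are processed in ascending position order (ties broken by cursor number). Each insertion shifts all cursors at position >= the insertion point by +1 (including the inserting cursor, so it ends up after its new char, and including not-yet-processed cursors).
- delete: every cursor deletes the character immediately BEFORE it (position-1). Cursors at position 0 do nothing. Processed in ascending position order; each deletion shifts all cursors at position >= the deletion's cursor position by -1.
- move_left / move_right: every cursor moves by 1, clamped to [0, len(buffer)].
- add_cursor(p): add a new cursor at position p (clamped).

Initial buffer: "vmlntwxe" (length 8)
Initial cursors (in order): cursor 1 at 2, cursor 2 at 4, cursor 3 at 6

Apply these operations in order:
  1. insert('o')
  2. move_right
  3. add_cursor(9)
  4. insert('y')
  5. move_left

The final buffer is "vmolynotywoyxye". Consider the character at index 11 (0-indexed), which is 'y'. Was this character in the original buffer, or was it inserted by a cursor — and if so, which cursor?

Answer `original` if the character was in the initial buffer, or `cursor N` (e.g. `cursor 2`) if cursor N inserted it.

Answer: cursor 4

Derivation:
After op 1 (insert('o')): buffer="vmolnotwoxe" (len 11), cursors c1@3 c2@6 c3@9, authorship ..1..2..3..
After op 2 (move_right): buffer="vmolnotwoxe" (len 11), cursors c1@4 c2@7 c3@10, authorship ..1..2..3..
After op 3 (add_cursor(9)): buffer="vmolnotwoxe" (len 11), cursors c1@4 c2@7 c4@9 c3@10, authorship ..1..2..3..
After op 4 (insert('y')): buffer="vmolynotywoyxye" (len 15), cursors c1@5 c2@9 c4@12 c3@14, authorship ..1.1.2.2.34.3.
After op 5 (move_left): buffer="vmolynotywoyxye" (len 15), cursors c1@4 c2@8 c4@11 c3@13, authorship ..1.1.2.2.34.3.
Authorship (.=original, N=cursor N): . . 1 . 1 . 2 . 2 . 3 4 . 3 .
Index 11: author = 4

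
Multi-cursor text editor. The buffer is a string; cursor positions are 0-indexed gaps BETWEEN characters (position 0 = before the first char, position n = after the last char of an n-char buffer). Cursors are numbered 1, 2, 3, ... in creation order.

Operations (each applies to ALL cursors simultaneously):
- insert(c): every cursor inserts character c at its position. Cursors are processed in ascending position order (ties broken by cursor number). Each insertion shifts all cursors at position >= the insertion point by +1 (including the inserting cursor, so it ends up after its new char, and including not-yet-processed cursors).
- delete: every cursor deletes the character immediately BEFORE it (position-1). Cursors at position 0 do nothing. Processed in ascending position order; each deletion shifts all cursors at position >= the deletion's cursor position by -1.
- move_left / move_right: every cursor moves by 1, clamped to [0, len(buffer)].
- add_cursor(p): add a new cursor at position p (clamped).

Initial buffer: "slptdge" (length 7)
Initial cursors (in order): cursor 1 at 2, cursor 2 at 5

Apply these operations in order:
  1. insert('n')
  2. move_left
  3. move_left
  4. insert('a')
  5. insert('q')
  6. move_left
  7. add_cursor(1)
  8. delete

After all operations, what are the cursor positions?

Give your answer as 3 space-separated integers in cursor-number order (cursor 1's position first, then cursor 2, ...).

Answer: 0 5 0

Derivation:
After op 1 (insert('n')): buffer="slnptdnge" (len 9), cursors c1@3 c2@7, authorship ..1...2..
After op 2 (move_left): buffer="slnptdnge" (len 9), cursors c1@2 c2@6, authorship ..1...2..
After op 3 (move_left): buffer="slnptdnge" (len 9), cursors c1@1 c2@5, authorship ..1...2..
After op 4 (insert('a')): buffer="salnptadnge" (len 11), cursors c1@2 c2@7, authorship .1.1..2.2..
After op 5 (insert('q')): buffer="saqlnptaqdnge" (len 13), cursors c1@3 c2@9, authorship .11.1..22.2..
After op 6 (move_left): buffer="saqlnptaqdnge" (len 13), cursors c1@2 c2@8, authorship .11.1..22.2..
After op 7 (add_cursor(1)): buffer="saqlnptaqdnge" (len 13), cursors c3@1 c1@2 c2@8, authorship .11.1..22.2..
After op 8 (delete): buffer="qlnptqdnge" (len 10), cursors c1@0 c3@0 c2@5, authorship 1.1..2.2..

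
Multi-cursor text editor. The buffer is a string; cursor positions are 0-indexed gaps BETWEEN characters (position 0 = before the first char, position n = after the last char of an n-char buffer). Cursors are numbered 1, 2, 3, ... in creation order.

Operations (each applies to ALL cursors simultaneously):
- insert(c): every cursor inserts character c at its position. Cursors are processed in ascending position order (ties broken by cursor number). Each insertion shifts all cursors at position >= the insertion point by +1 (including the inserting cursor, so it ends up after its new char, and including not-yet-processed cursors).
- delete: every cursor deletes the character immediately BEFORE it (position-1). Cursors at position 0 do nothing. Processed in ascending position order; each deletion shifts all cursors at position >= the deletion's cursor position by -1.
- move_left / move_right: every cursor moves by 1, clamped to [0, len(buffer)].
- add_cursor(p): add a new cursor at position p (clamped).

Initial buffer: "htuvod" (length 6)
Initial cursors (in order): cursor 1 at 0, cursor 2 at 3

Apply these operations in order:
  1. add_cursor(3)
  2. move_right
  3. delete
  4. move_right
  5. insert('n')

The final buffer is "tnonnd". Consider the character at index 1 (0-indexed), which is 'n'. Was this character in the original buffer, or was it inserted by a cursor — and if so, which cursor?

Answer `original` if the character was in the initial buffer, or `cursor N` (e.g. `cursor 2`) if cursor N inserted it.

After op 1 (add_cursor(3)): buffer="htuvod" (len 6), cursors c1@0 c2@3 c3@3, authorship ......
After op 2 (move_right): buffer="htuvod" (len 6), cursors c1@1 c2@4 c3@4, authorship ......
After op 3 (delete): buffer="tod" (len 3), cursors c1@0 c2@1 c3@1, authorship ...
After op 4 (move_right): buffer="tod" (len 3), cursors c1@1 c2@2 c3@2, authorship ...
After op 5 (insert('n')): buffer="tnonnd" (len 6), cursors c1@2 c2@5 c3@5, authorship .1.23.
Authorship (.=original, N=cursor N): . 1 . 2 3 .
Index 1: author = 1

Answer: cursor 1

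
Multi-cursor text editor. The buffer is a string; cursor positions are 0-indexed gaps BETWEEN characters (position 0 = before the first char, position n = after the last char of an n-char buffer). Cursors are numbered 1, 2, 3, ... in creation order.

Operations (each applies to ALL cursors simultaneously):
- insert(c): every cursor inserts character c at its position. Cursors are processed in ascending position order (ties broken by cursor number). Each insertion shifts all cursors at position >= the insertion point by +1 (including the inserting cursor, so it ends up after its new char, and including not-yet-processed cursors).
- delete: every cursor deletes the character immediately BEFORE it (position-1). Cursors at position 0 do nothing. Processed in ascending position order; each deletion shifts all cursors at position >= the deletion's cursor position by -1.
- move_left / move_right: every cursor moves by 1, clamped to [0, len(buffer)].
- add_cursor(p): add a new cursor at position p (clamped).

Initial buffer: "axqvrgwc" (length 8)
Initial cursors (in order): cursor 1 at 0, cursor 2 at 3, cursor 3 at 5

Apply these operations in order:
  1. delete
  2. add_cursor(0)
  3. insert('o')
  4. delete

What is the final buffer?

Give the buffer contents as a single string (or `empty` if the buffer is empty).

Answer: axvgwc

Derivation:
After op 1 (delete): buffer="axvgwc" (len 6), cursors c1@0 c2@2 c3@3, authorship ......
After op 2 (add_cursor(0)): buffer="axvgwc" (len 6), cursors c1@0 c4@0 c2@2 c3@3, authorship ......
After op 3 (insert('o')): buffer="ooaxovogwc" (len 10), cursors c1@2 c4@2 c2@5 c3@7, authorship 14..2.3...
After op 4 (delete): buffer="axvgwc" (len 6), cursors c1@0 c4@0 c2@2 c3@3, authorship ......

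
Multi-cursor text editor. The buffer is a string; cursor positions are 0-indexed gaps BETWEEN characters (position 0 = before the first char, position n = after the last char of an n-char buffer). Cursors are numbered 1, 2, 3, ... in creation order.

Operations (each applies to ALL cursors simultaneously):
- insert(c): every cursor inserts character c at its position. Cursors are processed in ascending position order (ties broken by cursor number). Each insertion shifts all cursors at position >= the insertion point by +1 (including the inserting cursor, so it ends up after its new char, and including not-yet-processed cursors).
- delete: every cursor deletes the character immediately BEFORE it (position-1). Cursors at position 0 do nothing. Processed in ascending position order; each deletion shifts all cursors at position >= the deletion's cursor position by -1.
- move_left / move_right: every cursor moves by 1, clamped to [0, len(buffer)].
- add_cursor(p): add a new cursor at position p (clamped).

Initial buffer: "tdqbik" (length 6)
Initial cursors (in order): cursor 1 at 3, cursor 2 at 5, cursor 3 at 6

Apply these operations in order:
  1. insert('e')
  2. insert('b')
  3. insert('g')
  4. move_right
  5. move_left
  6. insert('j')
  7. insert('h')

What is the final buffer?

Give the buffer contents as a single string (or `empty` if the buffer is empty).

After op 1 (insert('e')): buffer="tdqebieke" (len 9), cursors c1@4 c2@7 c3@9, authorship ...1..2.3
After op 2 (insert('b')): buffer="tdqebbiebkeb" (len 12), cursors c1@5 c2@9 c3@12, authorship ...11..22.33
After op 3 (insert('g')): buffer="tdqebgbiebgkebg" (len 15), cursors c1@6 c2@11 c3@15, authorship ...111..222.333
After op 4 (move_right): buffer="tdqebgbiebgkebg" (len 15), cursors c1@7 c2@12 c3@15, authorship ...111..222.333
After op 5 (move_left): buffer="tdqebgbiebgkebg" (len 15), cursors c1@6 c2@11 c3@14, authorship ...111..222.333
After op 6 (insert('j')): buffer="tdqebgjbiebgjkebjg" (len 18), cursors c1@7 c2@13 c3@17, authorship ...1111..2222.3333
After op 7 (insert('h')): buffer="tdqebgjhbiebgjhkebjhg" (len 21), cursors c1@8 c2@15 c3@20, authorship ...11111..22222.33333

Answer: tdqebgjhbiebgjhkebjhg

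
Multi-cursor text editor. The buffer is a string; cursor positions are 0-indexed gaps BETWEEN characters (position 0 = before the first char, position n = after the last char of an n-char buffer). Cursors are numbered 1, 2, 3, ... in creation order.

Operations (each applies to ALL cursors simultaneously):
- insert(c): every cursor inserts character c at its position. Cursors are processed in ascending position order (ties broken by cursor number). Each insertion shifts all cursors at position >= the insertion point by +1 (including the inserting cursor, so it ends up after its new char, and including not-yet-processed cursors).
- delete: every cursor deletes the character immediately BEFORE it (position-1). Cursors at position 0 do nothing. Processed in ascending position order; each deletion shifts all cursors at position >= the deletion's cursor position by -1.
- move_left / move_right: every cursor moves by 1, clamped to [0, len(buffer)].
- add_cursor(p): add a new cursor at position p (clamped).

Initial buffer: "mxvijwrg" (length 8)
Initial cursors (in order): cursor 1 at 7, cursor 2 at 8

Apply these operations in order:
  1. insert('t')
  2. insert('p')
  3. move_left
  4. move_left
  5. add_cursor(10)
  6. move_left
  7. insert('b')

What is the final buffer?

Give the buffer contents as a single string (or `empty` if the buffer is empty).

Answer: mxvijwbrtpbbgtp

Derivation:
After op 1 (insert('t')): buffer="mxvijwrtgt" (len 10), cursors c1@8 c2@10, authorship .......1.2
After op 2 (insert('p')): buffer="mxvijwrtpgtp" (len 12), cursors c1@9 c2@12, authorship .......11.22
After op 3 (move_left): buffer="mxvijwrtpgtp" (len 12), cursors c1@8 c2@11, authorship .......11.22
After op 4 (move_left): buffer="mxvijwrtpgtp" (len 12), cursors c1@7 c2@10, authorship .......11.22
After op 5 (add_cursor(10)): buffer="mxvijwrtpgtp" (len 12), cursors c1@7 c2@10 c3@10, authorship .......11.22
After op 6 (move_left): buffer="mxvijwrtpgtp" (len 12), cursors c1@6 c2@9 c3@9, authorship .......11.22
After op 7 (insert('b')): buffer="mxvijwbrtpbbgtp" (len 15), cursors c1@7 c2@12 c3@12, authorship ......1.1123.22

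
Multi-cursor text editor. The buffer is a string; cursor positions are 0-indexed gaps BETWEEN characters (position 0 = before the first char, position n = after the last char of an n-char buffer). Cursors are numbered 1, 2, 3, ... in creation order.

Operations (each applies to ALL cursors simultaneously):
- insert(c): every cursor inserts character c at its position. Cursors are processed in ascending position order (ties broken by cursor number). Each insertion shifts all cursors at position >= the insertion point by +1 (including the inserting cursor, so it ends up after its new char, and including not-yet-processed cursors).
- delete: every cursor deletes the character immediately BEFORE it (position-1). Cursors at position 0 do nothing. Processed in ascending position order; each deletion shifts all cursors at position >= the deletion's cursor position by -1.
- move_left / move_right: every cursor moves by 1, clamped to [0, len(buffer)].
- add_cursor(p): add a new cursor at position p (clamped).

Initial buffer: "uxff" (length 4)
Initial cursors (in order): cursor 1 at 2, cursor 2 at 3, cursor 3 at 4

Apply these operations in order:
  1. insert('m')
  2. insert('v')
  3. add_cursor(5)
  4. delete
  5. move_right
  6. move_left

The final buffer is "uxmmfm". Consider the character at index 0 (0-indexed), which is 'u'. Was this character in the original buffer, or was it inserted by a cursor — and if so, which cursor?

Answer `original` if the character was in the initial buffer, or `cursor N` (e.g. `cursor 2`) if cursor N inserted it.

Answer: original

Derivation:
After op 1 (insert('m')): buffer="uxmfmfm" (len 7), cursors c1@3 c2@5 c3@7, authorship ..1.2.3
After op 2 (insert('v')): buffer="uxmvfmvfmv" (len 10), cursors c1@4 c2@7 c3@10, authorship ..11.22.33
After op 3 (add_cursor(5)): buffer="uxmvfmvfmv" (len 10), cursors c1@4 c4@5 c2@7 c3@10, authorship ..11.22.33
After op 4 (delete): buffer="uxmmfm" (len 6), cursors c1@3 c4@3 c2@4 c3@6, authorship ..12.3
After op 5 (move_right): buffer="uxmmfm" (len 6), cursors c1@4 c4@4 c2@5 c3@6, authorship ..12.3
After op 6 (move_left): buffer="uxmmfm" (len 6), cursors c1@3 c4@3 c2@4 c3@5, authorship ..12.3
Authorship (.=original, N=cursor N): . . 1 2 . 3
Index 0: author = original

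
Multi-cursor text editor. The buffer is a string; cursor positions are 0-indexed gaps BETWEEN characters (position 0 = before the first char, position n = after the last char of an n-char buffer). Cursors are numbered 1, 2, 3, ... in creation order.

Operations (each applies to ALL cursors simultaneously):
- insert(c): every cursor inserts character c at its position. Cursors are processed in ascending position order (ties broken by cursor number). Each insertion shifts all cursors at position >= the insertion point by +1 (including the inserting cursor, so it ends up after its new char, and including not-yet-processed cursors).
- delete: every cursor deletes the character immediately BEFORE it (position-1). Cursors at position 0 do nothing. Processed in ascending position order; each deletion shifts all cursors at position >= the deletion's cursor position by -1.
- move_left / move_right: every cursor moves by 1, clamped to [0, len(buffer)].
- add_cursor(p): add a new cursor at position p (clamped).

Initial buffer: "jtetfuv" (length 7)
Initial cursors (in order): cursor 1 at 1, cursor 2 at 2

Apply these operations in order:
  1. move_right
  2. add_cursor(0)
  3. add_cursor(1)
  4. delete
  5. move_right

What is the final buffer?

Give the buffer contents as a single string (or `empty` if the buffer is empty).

After op 1 (move_right): buffer="jtetfuv" (len 7), cursors c1@2 c2@3, authorship .......
After op 2 (add_cursor(0)): buffer="jtetfuv" (len 7), cursors c3@0 c1@2 c2@3, authorship .......
After op 3 (add_cursor(1)): buffer="jtetfuv" (len 7), cursors c3@0 c4@1 c1@2 c2@3, authorship .......
After op 4 (delete): buffer="tfuv" (len 4), cursors c1@0 c2@0 c3@0 c4@0, authorship ....
After op 5 (move_right): buffer="tfuv" (len 4), cursors c1@1 c2@1 c3@1 c4@1, authorship ....

Answer: tfuv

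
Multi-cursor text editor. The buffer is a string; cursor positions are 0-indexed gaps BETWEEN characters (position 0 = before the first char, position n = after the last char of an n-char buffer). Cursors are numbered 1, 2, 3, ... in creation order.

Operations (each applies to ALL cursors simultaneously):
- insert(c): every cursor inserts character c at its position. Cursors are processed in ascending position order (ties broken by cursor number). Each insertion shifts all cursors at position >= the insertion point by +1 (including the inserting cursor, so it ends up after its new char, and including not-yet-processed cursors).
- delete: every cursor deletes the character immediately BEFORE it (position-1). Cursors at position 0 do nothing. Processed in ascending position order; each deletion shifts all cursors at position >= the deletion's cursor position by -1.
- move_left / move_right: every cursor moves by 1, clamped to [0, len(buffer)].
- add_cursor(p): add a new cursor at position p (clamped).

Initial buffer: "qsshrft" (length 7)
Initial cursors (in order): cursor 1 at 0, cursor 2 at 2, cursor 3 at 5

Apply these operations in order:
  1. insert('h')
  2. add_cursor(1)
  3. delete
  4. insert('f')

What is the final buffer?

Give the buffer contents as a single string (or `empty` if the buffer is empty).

After op 1 (insert('h')): buffer="hqshshrhft" (len 10), cursors c1@1 c2@4 c3@8, authorship 1..2...3..
After op 2 (add_cursor(1)): buffer="hqshshrhft" (len 10), cursors c1@1 c4@1 c2@4 c3@8, authorship 1..2...3..
After op 3 (delete): buffer="qsshrft" (len 7), cursors c1@0 c4@0 c2@2 c3@5, authorship .......
After op 4 (insert('f')): buffer="ffqsfshrfft" (len 11), cursors c1@2 c4@2 c2@5 c3@9, authorship 14..2...3..

Answer: ffqsfshrfft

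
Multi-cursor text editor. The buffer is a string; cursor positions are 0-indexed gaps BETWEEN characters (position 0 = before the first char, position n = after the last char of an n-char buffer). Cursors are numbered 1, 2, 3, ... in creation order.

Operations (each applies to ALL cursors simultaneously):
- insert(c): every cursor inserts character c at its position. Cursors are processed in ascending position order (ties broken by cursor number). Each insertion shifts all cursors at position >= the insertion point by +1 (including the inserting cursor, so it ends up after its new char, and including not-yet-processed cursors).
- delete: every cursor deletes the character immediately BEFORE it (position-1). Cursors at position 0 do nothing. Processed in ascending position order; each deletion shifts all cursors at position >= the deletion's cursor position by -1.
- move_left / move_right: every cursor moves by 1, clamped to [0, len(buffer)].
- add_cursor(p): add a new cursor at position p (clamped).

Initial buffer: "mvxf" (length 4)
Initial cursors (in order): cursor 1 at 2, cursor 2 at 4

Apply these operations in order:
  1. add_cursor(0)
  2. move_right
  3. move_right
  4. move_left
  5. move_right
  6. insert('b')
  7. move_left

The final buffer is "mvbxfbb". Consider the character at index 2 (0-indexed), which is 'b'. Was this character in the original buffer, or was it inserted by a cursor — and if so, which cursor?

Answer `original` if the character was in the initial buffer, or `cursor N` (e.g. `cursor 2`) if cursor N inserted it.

Answer: cursor 3

Derivation:
After op 1 (add_cursor(0)): buffer="mvxf" (len 4), cursors c3@0 c1@2 c2@4, authorship ....
After op 2 (move_right): buffer="mvxf" (len 4), cursors c3@1 c1@3 c2@4, authorship ....
After op 3 (move_right): buffer="mvxf" (len 4), cursors c3@2 c1@4 c2@4, authorship ....
After op 4 (move_left): buffer="mvxf" (len 4), cursors c3@1 c1@3 c2@3, authorship ....
After op 5 (move_right): buffer="mvxf" (len 4), cursors c3@2 c1@4 c2@4, authorship ....
After op 6 (insert('b')): buffer="mvbxfbb" (len 7), cursors c3@3 c1@7 c2@7, authorship ..3..12
After op 7 (move_left): buffer="mvbxfbb" (len 7), cursors c3@2 c1@6 c2@6, authorship ..3..12
Authorship (.=original, N=cursor N): . . 3 . . 1 2
Index 2: author = 3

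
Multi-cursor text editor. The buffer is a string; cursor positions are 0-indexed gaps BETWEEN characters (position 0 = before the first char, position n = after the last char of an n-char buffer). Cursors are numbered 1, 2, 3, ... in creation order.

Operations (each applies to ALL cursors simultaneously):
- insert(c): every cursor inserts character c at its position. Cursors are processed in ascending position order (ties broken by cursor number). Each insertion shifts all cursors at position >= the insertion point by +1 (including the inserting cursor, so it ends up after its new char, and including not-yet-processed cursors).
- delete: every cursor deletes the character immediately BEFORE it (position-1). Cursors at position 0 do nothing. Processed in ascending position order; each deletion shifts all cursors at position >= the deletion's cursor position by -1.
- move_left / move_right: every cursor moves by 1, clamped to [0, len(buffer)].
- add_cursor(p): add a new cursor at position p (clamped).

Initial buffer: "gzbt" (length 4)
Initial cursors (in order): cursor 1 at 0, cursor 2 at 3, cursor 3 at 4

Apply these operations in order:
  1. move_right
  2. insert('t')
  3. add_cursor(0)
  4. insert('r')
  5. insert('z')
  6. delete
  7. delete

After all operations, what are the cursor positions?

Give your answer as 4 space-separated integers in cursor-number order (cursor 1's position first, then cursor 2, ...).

After op 1 (move_right): buffer="gzbt" (len 4), cursors c1@1 c2@4 c3@4, authorship ....
After op 2 (insert('t')): buffer="gtzbttt" (len 7), cursors c1@2 c2@7 c3@7, authorship .1...23
After op 3 (add_cursor(0)): buffer="gtzbttt" (len 7), cursors c4@0 c1@2 c2@7 c3@7, authorship .1...23
After op 4 (insert('r')): buffer="rgtrzbtttrr" (len 11), cursors c4@1 c1@4 c2@11 c3@11, authorship 4.11...2323
After op 5 (insert('z')): buffer="rzgtrzzbtttrrzz" (len 15), cursors c4@2 c1@6 c2@15 c3@15, authorship 44.111...232323
After op 6 (delete): buffer="rgtrzbtttrr" (len 11), cursors c4@1 c1@4 c2@11 c3@11, authorship 4.11...2323
After op 7 (delete): buffer="gtzbttt" (len 7), cursors c4@0 c1@2 c2@7 c3@7, authorship .1...23

Answer: 2 7 7 0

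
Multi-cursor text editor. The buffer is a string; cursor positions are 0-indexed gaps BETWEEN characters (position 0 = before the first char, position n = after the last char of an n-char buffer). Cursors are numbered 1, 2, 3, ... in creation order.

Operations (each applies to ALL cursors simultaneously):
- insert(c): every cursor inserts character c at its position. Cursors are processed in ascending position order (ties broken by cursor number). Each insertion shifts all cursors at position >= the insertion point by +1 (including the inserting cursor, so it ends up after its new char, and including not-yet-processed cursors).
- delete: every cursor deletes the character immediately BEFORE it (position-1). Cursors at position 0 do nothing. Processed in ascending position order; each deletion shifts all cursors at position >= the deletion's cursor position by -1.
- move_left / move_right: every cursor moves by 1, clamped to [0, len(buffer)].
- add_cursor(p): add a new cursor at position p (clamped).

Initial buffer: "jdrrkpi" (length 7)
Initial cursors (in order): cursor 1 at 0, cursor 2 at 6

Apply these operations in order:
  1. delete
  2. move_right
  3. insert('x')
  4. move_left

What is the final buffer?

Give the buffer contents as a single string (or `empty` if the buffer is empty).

Answer: jxdrrkix

Derivation:
After op 1 (delete): buffer="jdrrki" (len 6), cursors c1@0 c2@5, authorship ......
After op 2 (move_right): buffer="jdrrki" (len 6), cursors c1@1 c2@6, authorship ......
After op 3 (insert('x')): buffer="jxdrrkix" (len 8), cursors c1@2 c2@8, authorship .1.....2
After op 4 (move_left): buffer="jxdrrkix" (len 8), cursors c1@1 c2@7, authorship .1.....2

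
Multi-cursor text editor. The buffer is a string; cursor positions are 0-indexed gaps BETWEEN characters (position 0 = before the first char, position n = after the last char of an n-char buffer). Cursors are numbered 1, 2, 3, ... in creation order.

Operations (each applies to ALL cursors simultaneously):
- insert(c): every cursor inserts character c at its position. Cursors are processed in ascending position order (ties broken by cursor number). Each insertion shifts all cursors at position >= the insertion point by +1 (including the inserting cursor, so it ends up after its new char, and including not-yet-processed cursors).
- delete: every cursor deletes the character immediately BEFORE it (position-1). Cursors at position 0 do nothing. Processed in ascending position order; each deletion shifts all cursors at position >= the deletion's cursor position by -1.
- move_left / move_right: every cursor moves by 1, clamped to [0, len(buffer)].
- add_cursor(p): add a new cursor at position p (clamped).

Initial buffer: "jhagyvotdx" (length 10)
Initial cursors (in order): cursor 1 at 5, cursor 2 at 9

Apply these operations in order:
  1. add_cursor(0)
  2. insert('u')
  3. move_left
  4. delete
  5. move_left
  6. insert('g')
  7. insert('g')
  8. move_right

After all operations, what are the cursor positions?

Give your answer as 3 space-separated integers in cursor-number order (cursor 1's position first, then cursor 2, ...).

Answer: 9 15 3

Derivation:
After op 1 (add_cursor(0)): buffer="jhagyvotdx" (len 10), cursors c3@0 c1@5 c2@9, authorship ..........
After op 2 (insert('u')): buffer="ujhagyuvotdux" (len 13), cursors c3@1 c1@7 c2@12, authorship 3.....1....2.
After op 3 (move_left): buffer="ujhagyuvotdux" (len 13), cursors c3@0 c1@6 c2@11, authorship 3.....1....2.
After op 4 (delete): buffer="ujhaguvotux" (len 11), cursors c3@0 c1@5 c2@9, authorship 3....1...2.
After op 5 (move_left): buffer="ujhaguvotux" (len 11), cursors c3@0 c1@4 c2@8, authorship 3....1...2.
After op 6 (insert('g')): buffer="gujhagguvogtux" (len 14), cursors c3@1 c1@6 c2@11, authorship 33...1.1..2.2.
After op 7 (insert('g')): buffer="ggujhaggguvoggtux" (len 17), cursors c3@2 c1@8 c2@14, authorship 333...11.1..22.2.
After op 8 (move_right): buffer="ggujhaggguvoggtux" (len 17), cursors c3@3 c1@9 c2@15, authorship 333...11.1..22.2.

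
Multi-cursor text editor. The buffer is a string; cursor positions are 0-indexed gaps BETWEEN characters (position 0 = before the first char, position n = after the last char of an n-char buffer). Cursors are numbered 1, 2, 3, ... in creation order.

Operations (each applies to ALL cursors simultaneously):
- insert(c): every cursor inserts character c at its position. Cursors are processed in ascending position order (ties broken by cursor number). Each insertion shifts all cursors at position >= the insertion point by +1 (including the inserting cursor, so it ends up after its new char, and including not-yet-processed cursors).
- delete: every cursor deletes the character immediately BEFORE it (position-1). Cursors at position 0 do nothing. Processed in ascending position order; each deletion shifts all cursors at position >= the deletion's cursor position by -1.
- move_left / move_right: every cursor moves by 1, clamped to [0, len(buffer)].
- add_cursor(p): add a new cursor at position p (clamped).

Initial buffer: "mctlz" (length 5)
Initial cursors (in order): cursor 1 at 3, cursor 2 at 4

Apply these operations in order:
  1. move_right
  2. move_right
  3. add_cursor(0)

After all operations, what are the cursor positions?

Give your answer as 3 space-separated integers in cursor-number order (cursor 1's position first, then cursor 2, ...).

Answer: 5 5 0

Derivation:
After op 1 (move_right): buffer="mctlz" (len 5), cursors c1@4 c2@5, authorship .....
After op 2 (move_right): buffer="mctlz" (len 5), cursors c1@5 c2@5, authorship .....
After op 3 (add_cursor(0)): buffer="mctlz" (len 5), cursors c3@0 c1@5 c2@5, authorship .....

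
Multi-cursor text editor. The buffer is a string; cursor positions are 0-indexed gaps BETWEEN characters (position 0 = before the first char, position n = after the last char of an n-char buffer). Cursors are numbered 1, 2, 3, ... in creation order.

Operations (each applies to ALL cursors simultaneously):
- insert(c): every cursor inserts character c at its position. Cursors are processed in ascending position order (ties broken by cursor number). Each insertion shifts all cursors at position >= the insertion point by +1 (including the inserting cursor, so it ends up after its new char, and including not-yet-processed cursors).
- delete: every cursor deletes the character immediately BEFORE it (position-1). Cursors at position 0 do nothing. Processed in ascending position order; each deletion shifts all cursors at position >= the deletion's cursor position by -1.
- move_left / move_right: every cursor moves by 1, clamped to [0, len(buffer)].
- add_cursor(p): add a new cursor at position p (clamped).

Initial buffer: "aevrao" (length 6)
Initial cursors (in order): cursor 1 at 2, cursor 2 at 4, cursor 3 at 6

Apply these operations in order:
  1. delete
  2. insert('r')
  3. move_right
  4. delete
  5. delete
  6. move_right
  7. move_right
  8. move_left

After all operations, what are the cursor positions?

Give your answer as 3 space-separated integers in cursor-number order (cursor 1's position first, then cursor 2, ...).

Answer: 0 0 0

Derivation:
After op 1 (delete): buffer="ava" (len 3), cursors c1@1 c2@2 c3@3, authorship ...
After op 2 (insert('r')): buffer="arvrar" (len 6), cursors c1@2 c2@4 c3@6, authorship .1.2.3
After op 3 (move_right): buffer="arvrar" (len 6), cursors c1@3 c2@5 c3@6, authorship .1.2.3
After op 4 (delete): buffer="arr" (len 3), cursors c1@2 c2@3 c3@3, authorship .12
After op 5 (delete): buffer="" (len 0), cursors c1@0 c2@0 c3@0, authorship 
After op 6 (move_right): buffer="" (len 0), cursors c1@0 c2@0 c3@0, authorship 
After op 7 (move_right): buffer="" (len 0), cursors c1@0 c2@0 c3@0, authorship 
After op 8 (move_left): buffer="" (len 0), cursors c1@0 c2@0 c3@0, authorship 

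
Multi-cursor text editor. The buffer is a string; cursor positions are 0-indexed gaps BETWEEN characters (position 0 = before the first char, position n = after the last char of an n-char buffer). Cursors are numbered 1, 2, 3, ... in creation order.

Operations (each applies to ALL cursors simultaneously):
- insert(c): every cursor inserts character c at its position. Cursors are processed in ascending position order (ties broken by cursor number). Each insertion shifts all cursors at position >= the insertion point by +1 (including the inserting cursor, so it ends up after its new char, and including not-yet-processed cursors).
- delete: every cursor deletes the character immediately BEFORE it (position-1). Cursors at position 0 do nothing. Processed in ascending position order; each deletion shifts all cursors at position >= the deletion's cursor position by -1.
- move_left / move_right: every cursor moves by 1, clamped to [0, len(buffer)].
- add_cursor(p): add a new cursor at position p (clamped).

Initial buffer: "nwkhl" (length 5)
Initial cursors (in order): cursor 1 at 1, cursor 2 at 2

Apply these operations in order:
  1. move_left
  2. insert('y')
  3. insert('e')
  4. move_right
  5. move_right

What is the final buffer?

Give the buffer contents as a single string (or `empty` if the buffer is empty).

After op 1 (move_left): buffer="nwkhl" (len 5), cursors c1@0 c2@1, authorship .....
After op 2 (insert('y')): buffer="ynywkhl" (len 7), cursors c1@1 c2@3, authorship 1.2....
After op 3 (insert('e')): buffer="yenyewkhl" (len 9), cursors c1@2 c2@5, authorship 11.22....
After op 4 (move_right): buffer="yenyewkhl" (len 9), cursors c1@3 c2@6, authorship 11.22....
After op 5 (move_right): buffer="yenyewkhl" (len 9), cursors c1@4 c2@7, authorship 11.22....

Answer: yenyewkhl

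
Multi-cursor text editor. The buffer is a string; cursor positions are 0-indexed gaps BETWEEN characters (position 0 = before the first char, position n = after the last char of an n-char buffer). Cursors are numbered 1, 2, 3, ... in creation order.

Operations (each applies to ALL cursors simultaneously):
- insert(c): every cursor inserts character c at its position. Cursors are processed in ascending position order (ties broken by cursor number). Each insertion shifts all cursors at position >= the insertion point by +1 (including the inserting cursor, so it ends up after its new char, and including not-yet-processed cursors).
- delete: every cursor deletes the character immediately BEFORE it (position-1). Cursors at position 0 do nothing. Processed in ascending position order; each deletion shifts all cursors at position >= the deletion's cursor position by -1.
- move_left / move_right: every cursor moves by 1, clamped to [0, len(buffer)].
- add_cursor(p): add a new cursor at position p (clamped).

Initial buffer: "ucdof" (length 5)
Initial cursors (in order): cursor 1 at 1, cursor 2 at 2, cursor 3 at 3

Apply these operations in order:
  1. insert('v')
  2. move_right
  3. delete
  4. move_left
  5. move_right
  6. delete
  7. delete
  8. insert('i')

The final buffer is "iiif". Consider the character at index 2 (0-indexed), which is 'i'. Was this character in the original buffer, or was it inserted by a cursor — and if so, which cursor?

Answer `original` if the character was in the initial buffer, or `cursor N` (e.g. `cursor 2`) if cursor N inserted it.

Answer: cursor 3

Derivation:
After op 1 (insert('v')): buffer="uvcvdvof" (len 8), cursors c1@2 c2@4 c3@6, authorship .1.2.3..
After op 2 (move_right): buffer="uvcvdvof" (len 8), cursors c1@3 c2@5 c3@7, authorship .1.2.3..
After op 3 (delete): buffer="uvvvf" (len 5), cursors c1@2 c2@3 c3@4, authorship .123.
After op 4 (move_left): buffer="uvvvf" (len 5), cursors c1@1 c2@2 c3@3, authorship .123.
After op 5 (move_right): buffer="uvvvf" (len 5), cursors c1@2 c2@3 c3@4, authorship .123.
After op 6 (delete): buffer="uf" (len 2), cursors c1@1 c2@1 c3@1, authorship ..
After op 7 (delete): buffer="f" (len 1), cursors c1@0 c2@0 c3@0, authorship .
After op 8 (insert('i')): buffer="iiif" (len 4), cursors c1@3 c2@3 c3@3, authorship 123.
Authorship (.=original, N=cursor N): 1 2 3 .
Index 2: author = 3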